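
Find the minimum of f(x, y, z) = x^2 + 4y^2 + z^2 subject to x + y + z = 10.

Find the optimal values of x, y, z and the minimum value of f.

Using Lagrange multipliers on f = x^2 + 4y^2 + z^2 with constraint x + y + z = 10:
Conditions: 2*1*x = lambda, 2*4*y = lambda, 2*1*z = lambda
So x = lambda/2, y = lambda/8, z = lambda/2
Substituting into constraint: lambda * (9/8) = 10
lambda = 80/9
x = 40/9, y = 10/9, z = 40/9
Minimum value = 400/9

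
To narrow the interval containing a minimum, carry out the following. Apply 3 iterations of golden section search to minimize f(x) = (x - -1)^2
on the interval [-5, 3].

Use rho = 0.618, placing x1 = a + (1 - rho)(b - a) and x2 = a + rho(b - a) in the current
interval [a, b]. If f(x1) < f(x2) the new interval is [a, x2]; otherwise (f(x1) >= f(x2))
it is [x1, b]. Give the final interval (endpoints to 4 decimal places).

Golden section search for min of f(x) = (x - -1)^2 on [-5, 3].
Each step: x1 = a + (1 - rho)(b - a), x2 = a + rho(b - a); if f(x1) < f(x2) keep [a, x2], otherwise keep [x1, b].
Step 1: [-5.0000, 3.0000], x1=-1.9440 (f=0.8911), x2=-0.0560 (f=0.8911); f(x1) = f(x2) (tie, not '<') => keep [-1.9440, 3.0000]
Step 2: [-1.9440, 3.0000], x1=-0.0554 (f=0.8923), x2=1.1114 (f=4.4580); f(x1) < f(x2) => keep [-1.9440, 1.1114]
Step 3: [-1.9440, 1.1114], x1=-0.7768 (f=0.0498), x2=-0.0558 (f=0.8916); f(x1) < f(x2) => keep [-1.9440, -0.0558]
Final interval: [-1.9440, -0.0558]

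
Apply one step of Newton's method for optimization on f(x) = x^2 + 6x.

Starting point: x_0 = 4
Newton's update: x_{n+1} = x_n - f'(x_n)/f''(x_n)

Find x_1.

f(x) = x^2 + 6x
f'(x) = 2x + (6), f''(x) = 2
Newton step: x_1 = x_0 - f'(x_0)/f''(x_0)
f'(4) = 14
x_1 = 4 - 14/2 = -3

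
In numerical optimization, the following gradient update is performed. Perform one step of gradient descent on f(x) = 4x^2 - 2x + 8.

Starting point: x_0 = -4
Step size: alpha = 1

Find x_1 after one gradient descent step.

f(x) = 4x^2 - 2x + 8
f'(x) = 8x - 2
f'(-4) = 8*-4 + (-2) = -34
x_1 = x_0 - alpha * f'(x_0) = -4 - 1 * -34 = 30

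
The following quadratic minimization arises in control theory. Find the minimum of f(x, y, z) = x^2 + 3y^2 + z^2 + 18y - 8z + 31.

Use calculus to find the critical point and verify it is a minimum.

f(x,y,z) = x^2 + 3y^2 + z^2 + 18y - 8z + 31
df/dx = 2x + (0) = 0 => x = 0
df/dy = 6y + (18) = 0 => y = -3
df/dz = 2z + (-8) = 0 => z = 4
f(0,-3,4) = 1*(0)^2 + 3*(-3)^2 + 1*(4)^2 + 18*(-3) + -8*(4) + 31 = -12
Hessian is diagonal with entries 2, 6, 2 > 0, confirmed minimum.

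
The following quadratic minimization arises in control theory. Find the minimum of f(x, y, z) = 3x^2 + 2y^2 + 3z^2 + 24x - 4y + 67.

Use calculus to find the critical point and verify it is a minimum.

f(x,y,z) = 3x^2 + 2y^2 + 3z^2 + 24x - 4y + 67
df/dx = 6x + (24) = 0 => x = -4
df/dy = 4y + (-4) = 0 => y = 1
df/dz = 6z + (0) = 0 => z = 0
f(-4,1,0) = 3*(-4)^2 + 2*(1)^2 + 3*(0)^2 + 24*(-4) + -4*(1) + 67 = 17
Hessian is diagonal with entries 6, 4, 6 > 0, confirmed minimum.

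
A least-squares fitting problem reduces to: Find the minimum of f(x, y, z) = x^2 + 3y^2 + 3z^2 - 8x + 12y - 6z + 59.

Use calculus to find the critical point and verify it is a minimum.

f(x,y,z) = x^2 + 3y^2 + 3z^2 - 8x + 12y - 6z + 59
df/dx = 2x + (-8) = 0 => x = 4
df/dy = 6y + (12) = 0 => y = -2
df/dz = 6z + (-6) = 0 => z = 1
f(4,-2,1) = 1*(4)^2 + 3*(-2)^2 + 3*(1)^2 + -8*(4) + 12*(-2) + -6*(1) + 59 = 28
Hessian is diagonal with entries 2, 6, 6 > 0, confirmed minimum.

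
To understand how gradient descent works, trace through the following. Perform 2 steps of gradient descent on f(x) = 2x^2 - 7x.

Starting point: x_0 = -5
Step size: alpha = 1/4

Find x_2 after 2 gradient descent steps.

f(x) = 2x^2 - 7x, f'(x) = 4x + (-7)
Step 1: f'(-5) = -27, x_1 = -5 - 1/4 * -27 = 7/4
Step 2: f'(7/4) = 0, x_2 = 7/4 - 1/4 * 0 = 7/4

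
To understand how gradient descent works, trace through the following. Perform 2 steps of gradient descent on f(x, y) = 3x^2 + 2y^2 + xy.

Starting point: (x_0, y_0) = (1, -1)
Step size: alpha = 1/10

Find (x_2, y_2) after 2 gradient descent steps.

f(x,y) = 3x^2 + 2y^2 + xy
grad_x = 6x + 1y, grad_y = 4y + 1x
Step 1: grad = (5, -3), (1/2, -7/10)
Step 2: grad = (23/10, -23/10), (27/100, -47/100)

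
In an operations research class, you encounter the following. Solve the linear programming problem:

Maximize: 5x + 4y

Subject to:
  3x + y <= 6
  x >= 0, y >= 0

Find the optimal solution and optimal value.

The feasible region has vertices at [(0, 0), (2, 0), (0, 6)].
Checking objective 5x + 4y at each vertex:
  (0, 0): 5*0 + 4*0 = 0
  (2, 0): 5*2 + 4*0 = 10
  (0, 6): 5*0 + 4*6 = 24
Maximum is 24 at (0, 6).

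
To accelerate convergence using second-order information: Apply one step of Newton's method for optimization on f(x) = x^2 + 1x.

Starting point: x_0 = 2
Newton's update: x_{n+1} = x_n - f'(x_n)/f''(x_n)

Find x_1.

f(x) = x^2 + 1x
f'(x) = 2x + (1), f''(x) = 2
Newton step: x_1 = x_0 - f'(x_0)/f''(x_0)
f'(2) = 5
x_1 = 2 - 5/2 = -1/2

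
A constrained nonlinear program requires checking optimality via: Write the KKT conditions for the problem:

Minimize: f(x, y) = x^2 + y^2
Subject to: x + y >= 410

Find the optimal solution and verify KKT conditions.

KKT conditions for min x^2 + y^2 s.t. x + y >= 410:
Stationarity: 2x = mu, 2y = mu
So x = y = mu/2.
Complementary slackness: mu*(x + y - 410) = 0
Primal feasibility: x + y >= 410; dual feasibility: mu >= 0
If mu = 0 then x = y = 0, but 0 + 0 < 410 is infeasible, so the constraint is active.
Constraint active: x + y = 2*(mu/2) = 410 => mu = 410
x = y = 205, f = 84050
Verify: stationarity 2*205 = 410 = mu; primal 205 + 205 = 410 >= 410; dual mu = 410 >= 0; complementary slackness 410*(410 - 410) = 0. All KKT conditions hold.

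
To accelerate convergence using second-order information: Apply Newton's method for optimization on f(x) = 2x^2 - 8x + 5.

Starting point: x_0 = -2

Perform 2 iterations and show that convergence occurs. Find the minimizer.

f(x) = 2x^2 - 8x + 5, f'(x) = 4x + (-8), f''(x) = 4
Step 1: f'(-2) = -16, x_1 = -2 - -16/4 = 2
Step 2: f'(2) = 0, x_2 = 2 (converged)
Newton's method converges in 1 step for quadratics.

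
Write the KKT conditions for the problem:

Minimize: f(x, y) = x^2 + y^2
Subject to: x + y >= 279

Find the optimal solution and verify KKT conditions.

KKT conditions for min x^2 + y^2 s.t. x + y >= 279:
Stationarity: 2x = mu, 2y = mu
So x = y = mu/2.
Complementary slackness: mu*(x + y - 279) = 0
Primal feasibility: x + y >= 279; dual feasibility: mu >= 0
If mu = 0 then x = y = 0, but 0 + 0 < 279 is infeasible, so the constraint is active.
Constraint active: x + y = 2*(mu/2) = 279 => mu = 279
x = y = 279/2, f = 77841/2
Verify: stationarity 2*(279/2) = 279 = mu; primal 279/2 + 279/2 = 279 >= 279; dual mu = 279 >= 0; complementary slackness 279*(279 - 279) = 0. All KKT conditions hold.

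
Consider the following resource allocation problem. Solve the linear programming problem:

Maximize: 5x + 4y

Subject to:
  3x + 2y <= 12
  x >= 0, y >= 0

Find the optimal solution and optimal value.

The feasible region has vertices at [(0, 0), (4, 0), (0, 6)].
Checking objective 5x + 4y at each vertex:
  (0, 0): 5*0 + 4*0 = 0
  (4, 0): 5*4 + 4*0 = 20
  (0, 6): 5*0 + 4*6 = 24
Maximum is 24 at (0, 6).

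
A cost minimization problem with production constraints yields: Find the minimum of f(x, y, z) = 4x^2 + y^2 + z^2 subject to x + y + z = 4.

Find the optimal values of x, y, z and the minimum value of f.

Using Lagrange multipliers on f = 4x^2 + y^2 + z^2 with constraint x + y + z = 4:
Conditions: 2*4*x = lambda, 2*1*y = lambda, 2*1*z = lambda
So x = lambda/8, y = lambda/2, z = lambda/2
Substituting into constraint: lambda * (9/8) = 4
lambda = 32/9
x = 4/9, y = 16/9, z = 16/9
Minimum value = 64/9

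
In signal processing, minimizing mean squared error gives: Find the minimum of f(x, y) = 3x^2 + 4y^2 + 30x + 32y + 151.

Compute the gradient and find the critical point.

f(x,y) = 3x^2 + 4y^2 + 30x + 32y + 151
df/dx = 6x + (30) = 0  =>  x = -5
df/dy = 8y + (32) = 0  =>  y = -4
f(-5, -4) = 3*(-5)^2 + 4*(-4)^2 + 30*(-5) + 32*(-4) + 151 = 12
Hessian is diagonal with entries 6, 8 > 0, so this is a minimum.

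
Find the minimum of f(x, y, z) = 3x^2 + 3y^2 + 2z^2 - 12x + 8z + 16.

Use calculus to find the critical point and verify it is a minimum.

f(x,y,z) = 3x^2 + 3y^2 + 2z^2 - 12x + 8z + 16
df/dx = 6x + (-12) = 0 => x = 2
df/dy = 6y + (0) = 0 => y = 0
df/dz = 4z + (8) = 0 => z = -2
f(2,0,-2) = 3*(2)^2 + 3*(0)^2 + 2*(-2)^2 + -12*(2) + 8*(-2) + 16 = -4
Hessian is diagonal with entries 6, 6, 4 > 0, confirmed minimum.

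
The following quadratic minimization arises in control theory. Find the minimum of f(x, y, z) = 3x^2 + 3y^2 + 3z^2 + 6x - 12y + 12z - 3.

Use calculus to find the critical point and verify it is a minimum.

f(x,y,z) = 3x^2 + 3y^2 + 3z^2 + 6x - 12y + 12z - 3
df/dx = 6x + (6) = 0 => x = -1
df/dy = 6y + (-12) = 0 => y = 2
df/dz = 6z + (12) = 0 => z = -2
f(-1,2,-2) = 3*(-1)^2 + 3*(2)^2 + 3*(-2)^2 + 6*(-1) + -12*(2) + 12*(-2) + -3 = -30
Hessian is diagonal with entries 6, 6, 6 > 0, confirmed minimum.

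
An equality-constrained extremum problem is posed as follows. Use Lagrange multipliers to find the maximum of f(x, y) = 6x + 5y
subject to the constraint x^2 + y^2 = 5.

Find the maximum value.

Set up Lagrange conditions: grad f = lambda * grad g
  6 = 2*lambda*x
  5 = 2*lambda*y
From these: x/y = 6/5, so x = 6t, y = 5t for some t.
Substitute into constraint: (6t)^2 + (5t)^2 = 5
  t^2 * 61 = 5
  t = sqrt(5/61)
Maximum = 6*x + 5*y = (6^2 + 5^2)*t = 61 * sqrt(5/61) = sqrt(305)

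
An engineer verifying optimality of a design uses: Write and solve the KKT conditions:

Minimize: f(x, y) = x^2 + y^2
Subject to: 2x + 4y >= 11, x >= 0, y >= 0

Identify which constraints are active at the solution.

KKT conditions for min x^2 + y^2 s.t. 2x + 4y >= 11, x >= 0, y >= 0:
Stationarity: 2x = mu*2 + mu_x, 2y = mu*4 + mu_y, with mu, mu_x, mu_y >= 0
Complementary slackness: mu*(2x + 4y - 11) = 0, mu_x*x = 0, mu_y*y = 0
(0, 0) is infeasible (2*0 + 4*0 < 11), so if mu = 0 stationarity would force x = mu_x/2 >= 0, y = mu_y/2 >= 0 with mu_x*x = mu_y*y = 0, i.e. x = y = 0: contradiction. Hence mu > 0 and 2x + 4y = 11 is active.
Try x > 0, y > 0 (so mu_x = mu_y = 0): x = 2*mu/2, y = 4*mu/2
Substitute: 2*(2*mu/2) + 4*(4*mu/2) = 11
  mu*20/2 = 11 => mu = 11/10
x* = 11/10 > 0, y* = 11/5 > 0, consistent with mu_x = mu_y = 0.
f is convex and the constraints are linear, so this KKT point is the global minimum.
f* = 121/20
Active constraints: 2x + 4y >= 11 (holds with equality, mu = 11/10 > 0); x >= 0 and y >= 0 are inactive (mu_x = mu_y = 0).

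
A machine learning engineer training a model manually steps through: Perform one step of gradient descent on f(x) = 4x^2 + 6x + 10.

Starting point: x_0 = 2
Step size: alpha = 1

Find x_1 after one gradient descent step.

f(x) = 4x^2 + 6x + 10
f'(x) = 8x + 6
f'(2) = 8*2 + (6) = 22
x_1 = x_0 - alpha * f'(x_0) = 2 - 1 * 22 = -20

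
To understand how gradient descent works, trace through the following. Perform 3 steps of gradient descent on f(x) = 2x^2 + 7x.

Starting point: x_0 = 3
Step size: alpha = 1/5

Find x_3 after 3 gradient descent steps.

f(x) = 2x^2 + 7x, f'(x) = 4x + (7)
Step 1: f'(3) = 19, x_1 = 3 - 1/5 * 19 = -4/5
Step 2: f'(-4/5) = 19/5, x_2 = -4/5 - 1/5 * 19/5 = -39/25
Step 3: f'(-39/25) = 19/25, x_3 = -39/25 - 1/5 * 19/25 = -214/125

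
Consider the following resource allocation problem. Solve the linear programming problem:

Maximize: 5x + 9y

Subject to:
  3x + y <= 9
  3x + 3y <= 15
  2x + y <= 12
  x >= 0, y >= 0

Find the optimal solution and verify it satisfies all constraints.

Feasible vertices: (0, 0), (0, 5), (2, 3), (3, 0)
Objective 5x + 9y at each vertex:
  (0, 0): 0
  (0, 5): 45
  (2, 3): 37
  (3, 0): 15
Maximum is 45 at (0, 5).
Verify constraints at (x, y) = (0, 5):
  3*0 + 1*5 = 5 <= 9
  3*0 + 3*5 = 15 <= 15 (active)
  2*0 + 1*5 = 5 <= 12
  x = 0 >= 0, y = 5 >= 0. All constraints satisfied.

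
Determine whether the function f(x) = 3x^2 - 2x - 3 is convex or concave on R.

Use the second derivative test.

f(x) = 3x^2 - 2x - 3
f'(x) = 6x - 2
f''(x) = 6
Since f''(x) = 6 > 0 for all x, f is convex on R.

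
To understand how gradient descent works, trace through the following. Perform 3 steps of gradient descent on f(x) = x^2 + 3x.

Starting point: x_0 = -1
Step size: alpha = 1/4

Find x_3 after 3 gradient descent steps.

f(x) = x^2 + 3x, f'(x) = 2x + (3)
Step 1: f'(-1) = 1, x_1 = -1 - 1/4 * 1 = -5/4
Step 2: f'(-5/4) = 1/2, x_2 = -5/4 - 1/4 * 1/2 = -11/8
Step 3: f'(-11/8) = 1/4, x_3 = -11/8 - 1/4 * 1/4 = -23/16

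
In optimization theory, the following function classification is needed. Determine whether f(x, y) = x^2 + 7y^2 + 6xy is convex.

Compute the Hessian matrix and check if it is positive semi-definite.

f(x,y) = x^2 + 7y^2 + 6xy
Hessian H = [[2, 6], [6, 14]]
trace(H) = 16, det(H) = -8
Eigenvalues: (16 +/- sqrt(288)) / 2 = 16.49, -0.4853
Since not both eigenvalues positive, f is neither convex nor concave.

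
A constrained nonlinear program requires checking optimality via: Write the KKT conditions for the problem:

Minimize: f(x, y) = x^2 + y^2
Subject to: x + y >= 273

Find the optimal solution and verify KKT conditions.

KKT conditions for min x^2 + y^2 s.t. x + y >= 273:
Stationarity: 2x = mu, 2y = mu
So x = y = mu/2.
Complementary slackness: mu*(x + y - 273) = 0
Primal feasibility: x + y >= 273; dual feasibility: mu >= 0
If mu = 0 then x = y = 0, but 0 + 0 < 273 is infeasible, so the constraint is active.
Constraint active: x + y = 2*(mu/2) = 273 => mu = 273
x = y = 273/2, f = 74529/2
Verify: stationarity 2*(273/2) = 273 = mu; primal 273/2 + 273/2 = 273 >= 273; dual mu = 273 >= 0; complementary slackness 273*(273 - 273) = 0. All KKT conditions hold.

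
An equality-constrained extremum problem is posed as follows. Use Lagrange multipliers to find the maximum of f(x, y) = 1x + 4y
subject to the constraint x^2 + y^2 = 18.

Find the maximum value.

Set up Lagrange conditions: grad f = lambda * grad g
  1 = 2*lambda*x
  4 = 2*lambda*y
From these: x/y = 1/4, so x = 1t, y = 4t for some t.
Substitute into constraint: (1t)^2 + (4t)^2 = 18
  t^2 * 17 = 18
  t = sqrt(18/17)
Maximum = 1*x + 4*y = (1^2 + 4^2)*t = 17 * sqrt(18/17) = sqrt(306)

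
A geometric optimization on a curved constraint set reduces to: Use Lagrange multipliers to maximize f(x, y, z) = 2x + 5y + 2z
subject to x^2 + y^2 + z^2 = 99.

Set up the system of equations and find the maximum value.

Lagrange conditions: 2 = 2*lambda*x, 5 = 2*lambda*y, 2 = 2*lambda*z
So x:2 = y:5 = z:2, i.e. x = 2t, y = 5t, z = 2t
Constraint: t^2*(2^2 + 5^2 + 2^2) = 99
  t^2 * 33 = 99  =>  t = sqrt(3)
Maximum = 2*2t + 5*5t + 2*2t = 33*sqrt(3) = sqrt(3267)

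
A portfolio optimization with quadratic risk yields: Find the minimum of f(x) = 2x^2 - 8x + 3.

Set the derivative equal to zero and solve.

f(x) = 2x^2 - 8x + 3
f'(x) = 4x + (-8) = 0
x = 8/4 = 2
f(2) = -5
Since f''(x) = 4 > 0, this is a minimum.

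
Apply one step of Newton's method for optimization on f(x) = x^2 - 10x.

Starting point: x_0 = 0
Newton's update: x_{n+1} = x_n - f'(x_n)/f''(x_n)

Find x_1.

f(x) = x^2 - 10x
f'(x) = 2x + (-10), f''(x) = 2
Newton step: x_1 = x_0 - f'(x_0)/f''(x_0)
f'(0) = -10
x_1 = 0 - -10/2 = 5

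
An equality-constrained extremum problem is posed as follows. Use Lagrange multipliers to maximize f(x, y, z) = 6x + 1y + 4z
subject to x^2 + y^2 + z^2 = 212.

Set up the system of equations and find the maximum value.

Lagrange conditions: 6 = 2*lambda*x, 1 = 2*lambda*y, 4 = 2*lambda*z
So x:6 = y:1 = z:4, i.e. x = 6t, y = 1t, z = 4t
Constraint: t^2*(6^2 + 1^2 + 4^2) = 212
  t^2 * 53 = 212  =>  t = sqrt(4)
Maximum = 6*6t + 1*1t + 4*4t = 53*sqrt(4) = 106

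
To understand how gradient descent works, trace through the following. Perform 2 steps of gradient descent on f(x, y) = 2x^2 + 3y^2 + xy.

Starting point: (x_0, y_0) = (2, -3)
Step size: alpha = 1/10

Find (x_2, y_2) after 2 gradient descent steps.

f(x,y) = 2x^2 + 3y^2 + xy
grad_x = 4x + 1y, grad_y = 6y + 1x
Step 1: grad = (5, -16), (3/2, -7/5)
Step 2: grad = (23/5, -69/10), (26/25, -71/100)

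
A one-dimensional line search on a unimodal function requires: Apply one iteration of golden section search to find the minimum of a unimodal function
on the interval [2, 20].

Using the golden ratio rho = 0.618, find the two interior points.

Golden section search on [2, 20].
Golden ratio rho = 0.618 (approx).
Interior points:
  x_1 = 2 + (1-0.618)*18 = 8.8760
  x_2 = 2 + 0.618*18 = 13.1240
Compare f(x_1) and f(x_2) to determine which subinterval to keep.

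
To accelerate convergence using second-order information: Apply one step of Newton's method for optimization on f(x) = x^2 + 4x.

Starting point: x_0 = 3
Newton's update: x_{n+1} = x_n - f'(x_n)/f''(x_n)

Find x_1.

f(x) = x^2 + 4x
f'(x) = 2x + (4), f''(x) = 2
Newton step: x_1 = x_0 - f'(x_0)/f''(x_0)
f'(3) = 10
x_1 = 3 - 10/2 = -2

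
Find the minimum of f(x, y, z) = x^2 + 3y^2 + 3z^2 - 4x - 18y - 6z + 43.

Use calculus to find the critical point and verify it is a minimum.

f(x,y,z) = x^2 + 3y^2 + 3z^2 - 4x - 18y - 6z + 43
df/dx = 2x + (-4) = 0 => x = 2
df/dy = 6y + (-18) = 0 => y = 3
df/dz = 6z + (-6) = 0 => z = 1
f(2,3,1) = 1*(2)^2 + 3*(3)^2 + 3*(1)^2 + -4*(2) + -18*(3) + -6*(1) + 43 = 9
Hessian is diagonal with entries 2, 6, 6 > 0, confirmed minimum.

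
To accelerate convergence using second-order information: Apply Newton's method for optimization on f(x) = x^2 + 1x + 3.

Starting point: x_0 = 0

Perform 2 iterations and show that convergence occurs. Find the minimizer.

f(x) = x^2 + 1x + 3, f'(x) = 2x + (1), f''(x) = 2
Step 1: f'(0) = 1, x_1 = 0 - 1/2 = -1/2
Step 2: f'(-1/2) = 0, x_2 = -1/2 (converged)
Newton's method converges in 1 step for quadratics.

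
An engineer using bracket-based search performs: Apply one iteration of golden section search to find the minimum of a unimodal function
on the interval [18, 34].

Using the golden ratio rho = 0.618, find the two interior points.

Golden section search on [18, 34].
Golden ratio rho = 0.618 (approx).
Interior points:
  x_1 = 18 + (1-0.618)*16 = 24.1120
  x_2 = 18 + 0.618*16 = 27.8880
Compare f(x_1) and f(x_2) to determine which subinterval to keep.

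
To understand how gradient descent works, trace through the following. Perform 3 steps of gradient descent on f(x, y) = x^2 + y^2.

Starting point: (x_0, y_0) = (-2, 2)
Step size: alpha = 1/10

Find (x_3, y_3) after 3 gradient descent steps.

f(x,y) = x^2 + y^2
grad_x = 2x + 0y, grad_y = 2y + 0x
Step 1: grad = (-4, 4), (-8/5, 8/5)
Step 2: grad = (-16/5, 16/5), (-32/25, 32/25)
Step 3: grad = (-64/25, 64/25), (-128/125, 128/125)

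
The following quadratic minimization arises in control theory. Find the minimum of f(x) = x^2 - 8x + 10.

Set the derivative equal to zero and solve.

f(x) = x^2 - 8x + 10
f'(x) = 2x + (-8) = 0
x = 8/2 = 4
f(4) = -6
Since f''(x) = 2 > 0, this is a minimum.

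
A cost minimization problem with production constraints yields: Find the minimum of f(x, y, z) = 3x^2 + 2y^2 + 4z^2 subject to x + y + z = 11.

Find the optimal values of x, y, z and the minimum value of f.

Using Lagrange multipliers on f = 3x^2 + 2y^2 + 4z^2 with constraint x + y + z = 11:
Conditions: 2*3*x = lambda, 2*2*y = lambda, 2*4*z = lambda
So x = lambda/6, y = lambda/4, z = lambda/8
Substituting into constraint: lambda * (13/24) = 11
lambda = 264/13
x = 44/13, y = 66/13, z = 33/13
Minimum value = 1452/13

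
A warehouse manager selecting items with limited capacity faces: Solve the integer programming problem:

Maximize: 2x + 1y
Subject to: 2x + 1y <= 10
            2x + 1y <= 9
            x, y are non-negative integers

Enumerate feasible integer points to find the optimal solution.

Constraint 1: 2x + 1y <= 10
Constraint 2: 2x + 1y <= 9
Feasible x range (need y >= 0): 0 <= x <= min(10/2, 9/2) => x in {0, ..., 4}.
Enumerate feasible integer points row by row (the coefficient of y is 1 > 0, so for each x the largest feasible y gives the best value):
  x = 0: y <= min((10 - 2*0)/1, (9 - 2*0)/1) => y in {0, ..., 9}; best 2*0 + 1*9 = 9
  x = 1: y <= min((10 - 2*1)/1, (9 - 2*1)/1) => y in {0, ..., 7}; best 2*1 + 1*7 = 9
  x = 2: y <= min((10 - 2*2)/1, (9 - 2*2)/1) => y in {0, ..., 5}; best 2*2 + 1*5 = 9
  x = 3: y <= min((10 - 2*3)/1, (9 - 2*3)/1) => y in {0, ..., 3}; best 2*3 + 1*3 = 9
  x = 4: y <= min((10 - 2*4)/1, (9 - 2*4)/1) => y in {0, ..., 1}; best 2*4 + 1*1 = 9
The maximum 2x + 1y = 9 is achieved at x = 0, y = 9.
(The same value 9 is also attained at (1, 7), (2, 5), (3, 3), (4, 1).)
Check: 2*0 + 1*9 = 9 <= 10 and 2*0 + 1*9 = 9 <= 9.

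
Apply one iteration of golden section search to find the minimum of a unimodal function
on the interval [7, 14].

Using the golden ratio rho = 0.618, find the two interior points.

Golden section search on [7, 14].
Golden ratio rho = 0.618 (approx).
Interior points:
  x_1 = 7 + (1-0.618)*7 = 9.6740
  x_2 = 7 + 0.618*7 = 11.3260
Compare f(x_1) and f(x_2) to determine which subinterval to keep.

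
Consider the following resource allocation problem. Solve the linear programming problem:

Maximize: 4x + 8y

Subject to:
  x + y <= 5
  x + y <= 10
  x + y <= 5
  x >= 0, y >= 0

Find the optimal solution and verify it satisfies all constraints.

Feasible vertices: (0, 0), (0, 5), (5, 0)
Objective 4x + 8y at each vertex:
  (0, 0): 0
  (0, 5): 40
  (5, 0): 20
Maximum is 40 at (0, 5).
Verify constraints at (x, y) = (0, 5):
  1*0 + 1*5 = 5 <= 5 (active)
  1*0 + 1*5 = 5 <= 10
  1*0 + 1*5 = 5 <= 5 (active)
  x = 0 >= 0, y = 5 >= 0. All constraints satisfied.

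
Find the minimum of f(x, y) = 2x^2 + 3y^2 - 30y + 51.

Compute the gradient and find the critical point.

f(x,y) = 2x^2 + 3y^2 - 30y + 51
df/dx = 4x + (0) = 0  =>  x = 0
df/dy = 6y + (-30) = 0  =>  y = 5
f(0, 5) = 2*(0)^2 + 3*(5)^2 + -30*(5) + 51 = -24
Hessian is diagonal with entries 4, 6 > 0, so this is a minimum.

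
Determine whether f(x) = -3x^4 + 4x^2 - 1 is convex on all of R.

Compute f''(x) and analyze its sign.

f(x) = -3x^4 + 4x^2 - 1
f'(x) = -12x^3 + 8x
f''(x) = -36x^2 + 8
f''(x) = -36x^2 + 8 -> -inf as |x| -> inf
Therefore, f is not globally convex on R.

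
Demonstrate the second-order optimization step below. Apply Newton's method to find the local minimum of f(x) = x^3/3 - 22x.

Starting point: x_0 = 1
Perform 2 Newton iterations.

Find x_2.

f(x) = x^3/3 - 22x
f'(x) = x^2 - 22, f''(x) = 2x
Newton update: x_{n+1} = x_n - (x_n^2 - 22)/(2*x_n)
Step 1: x_0 = 1, f'=-21, f''=2, x_1 = 23/2
Step 2: x_1 = 23/2, f'=441/4, f''=23, x_2 = 617/92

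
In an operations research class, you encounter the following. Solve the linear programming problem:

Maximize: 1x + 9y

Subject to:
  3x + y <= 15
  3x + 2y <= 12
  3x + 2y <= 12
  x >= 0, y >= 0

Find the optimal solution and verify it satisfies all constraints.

Feasible vertices: (0, 0), (0, 6), (4, 0)
Objective 1x + 9y at each vertex:
  (0, 0): 0
  (0, 6): 54
  (4, 0): 4
Maximum is 54 at (0, 6).
Verify constraints at (x, y) = (0, 6):
  3*0 + 1*6 = 6 <= 15
  3*0 + 2*6 = 12 <= 12 (active)
  3*0 + 2*6 = 12 <= 12 (active)
  x = 0 >= 0, y = 6 >= 0. All constraints satisfied.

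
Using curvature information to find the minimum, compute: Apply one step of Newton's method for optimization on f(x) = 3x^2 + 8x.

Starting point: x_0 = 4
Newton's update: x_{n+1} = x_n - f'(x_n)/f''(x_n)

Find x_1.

f(x) = 3x^2 + 8x
f'(x) = 6x + (8), f''(x) = 6
Newton step: x_1 = x_0 - f'(x_0)/f''(x_0)
f'(4) = 32
x_1 = 4 - 32/6 = -4/3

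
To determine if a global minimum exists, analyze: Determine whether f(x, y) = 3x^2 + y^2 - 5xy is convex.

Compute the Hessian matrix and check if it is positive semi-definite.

f(x,y) = 3x^2 + y^2 - 5xy
Hessian H = [[6, -5], [-5, 2]]
trace(H) = 8, det(H) = -13
Eigenvalues: (8 +/- sqrt(116)) / 2 = 9.385, -1.385
Since not both eigenvalues positive, f is neither convex nor concave.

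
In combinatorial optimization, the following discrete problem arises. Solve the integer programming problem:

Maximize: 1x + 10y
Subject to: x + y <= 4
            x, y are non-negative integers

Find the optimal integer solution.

Objective: 1x + 10y, constraint: x + y <= 4
Coefficient of y is 10 > coefficient of x is 1, so allocate the entire budget to y.
Optimal: x = 0, y = 4, value = 40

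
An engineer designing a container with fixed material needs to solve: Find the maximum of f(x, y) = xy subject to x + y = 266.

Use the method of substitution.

Substitute y = 266 - x into f(x,y) = xy:
g(x) = x(266 - x) = 266x - x^2
g'(x) = 266 - 2x = 0  =>  x = 133
y = 266 - 133 = 133
Maximum value = 133 * 133 = 17689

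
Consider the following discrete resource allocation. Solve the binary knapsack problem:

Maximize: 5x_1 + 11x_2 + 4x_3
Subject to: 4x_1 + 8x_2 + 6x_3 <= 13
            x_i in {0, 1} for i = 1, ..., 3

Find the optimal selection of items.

Items: item 1 (v=5, w=4), item 2 (v=11, w=8), item 3 (v=4, w=6)
Capacity: 13
Checking all 8 subsets (w = total weight, v = total value):
  {}: w = 0, v = 0
  {1}: w = 4, v = 5
  {2}: w = 8, v = 11
  {3}: w = 6, v = 4
  {1, 2}: w = 12, v = 16
  {1, 3}: w = 10, v = 9
  {2, 3}: w = 14 > 13, infeasible
  {1, 2, 3}: w = 18 > 13, infeasible
Best feasible subset: items [1, 2]
Total weight: 12 <= 13, total value: 16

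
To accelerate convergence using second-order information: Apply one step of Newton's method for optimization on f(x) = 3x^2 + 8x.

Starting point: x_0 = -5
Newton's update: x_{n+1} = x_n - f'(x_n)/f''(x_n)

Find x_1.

f(x) = 3x^2 + 8x
f'(x) = 6x + (8), f''(x) = 6
Newton step: x_1 = x_0 - f'(x_0)/f''(x_0)
f'(-5) = -22
x_1 = -5 - -22/6 = -4/3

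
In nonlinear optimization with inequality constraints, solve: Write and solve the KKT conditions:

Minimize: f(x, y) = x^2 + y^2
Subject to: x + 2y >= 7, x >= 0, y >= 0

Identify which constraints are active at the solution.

KKT conditions for min x^2 + y^2 s.t. 1x + 2y >= 7, x >= 0, y >= 0:
Stationarity: 2x = mu*1 + mu_x, 2y = mu*2 + mu_y, with mu, mu_x, mu_y >= 0
Complementary slackness: mu*(x + 2y - 7) = 0, mu_x*x = 0, mu_y*y = 0
(0, 0) is infeasible (1*0 + 2*0 < 7), so if mu = 0 stationarity would force x = mu_x/2 >= 0, y = mu_y/2 >= 0 with mu_x*x = mu_y*y = 0, i.e. x = y = 0: contradiction. Hence mu > 0 and x + 2y = 7 is active.
Try x > 0, y > 0 (so mu_x = mu_y = 0): x = 1*mu/2, y = 2*mu/2
Substitute: 1*(1*mu/2) + 2*(2*mu/2) = 7
  mu*5/2 = 7 => mu = 14/5
x* = 7/5 > 0, y* = 14/5 > 0, consistent with mu_x = mu_y = 0.
f is convex and the constraints are linear, so this KKT point is the global minimum.
f* = 49/5
Active constraints: x + 2y >= 7 (holds with equality, mu = 14/5 > 0); x >= 0 and y >= 0 are inactive (mu_x = mu_y = 0).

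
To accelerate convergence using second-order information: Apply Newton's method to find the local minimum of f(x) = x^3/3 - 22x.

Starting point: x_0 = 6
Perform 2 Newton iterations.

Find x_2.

f(x) = x^3/3 - 22x
f'(x) = x^2 - 22, f''(x) = 2x
Newton update: x_{n+1} = x_n - (x_n^2 - 22)/(2*x_n)
Step 1: x_0 = 6, f'=14, f''=12, x_1 = 29/6
Step 2: x_1 = 29/6, f'=49/36, f''=29/3, x_2 = 1633/348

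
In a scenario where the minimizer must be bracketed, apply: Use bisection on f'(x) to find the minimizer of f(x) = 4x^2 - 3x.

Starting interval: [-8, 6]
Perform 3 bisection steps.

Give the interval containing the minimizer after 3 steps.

Finding critical point of f(x) = 4x^2 - 3x using bisection on f'(x) = 8x + -3.
f'(x) = 0 when x = 3/8.
Starting interval: [-8, 6]
Step 1: mid = -1, f'(mid) = -11, new interval = [-1, 6]
Step 2: mid = 5/2, f'(mid) = 17, new interval = [-1, 5/2]
Step 3: mid = 3/4, f'(mid) = 3, new interval = [-1, 3/4]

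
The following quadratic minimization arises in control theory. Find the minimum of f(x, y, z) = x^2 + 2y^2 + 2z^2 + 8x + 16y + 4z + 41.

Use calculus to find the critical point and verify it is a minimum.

f(x,y,z) = x^2 + 2y^2 + 2z^2 + 8x + 16y + 4z + 41
df/dx = 2x + (8) = 0 => x = -4
df/dy = 4y + (16) = 0 => y = -4
df/dz = 4z + (4) = 0 => z = -1
f(-4,-4,-1) = 1*(-4)^2 + 2*(-4)^2 + 2*(-1)^2 + 8*(-4) + 16*(-4) + 4*(-1) + 41 = -9
Hessian is diagonal with entries 2, 4, 4 > 0, confirmed minimum.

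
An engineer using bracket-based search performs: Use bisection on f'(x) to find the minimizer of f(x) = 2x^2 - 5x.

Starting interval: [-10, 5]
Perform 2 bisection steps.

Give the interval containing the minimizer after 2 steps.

Finding critical point of f(x) = 2x^2 - 5x using bisection on f'(x) = 4x + -5.
f'(x) = 0 when x = 5/4.
Starting interval: [-10, 5]
Step 1: mid = -5/2, f'(mid) = -15, new interval = [-5/2, 5]
Step 2: mid = 5/4, f'(mid) = 0, new interval = [5/4, 5/4]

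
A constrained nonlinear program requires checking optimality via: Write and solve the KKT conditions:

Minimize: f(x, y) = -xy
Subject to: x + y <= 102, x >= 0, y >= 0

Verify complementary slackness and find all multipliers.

Problem: min -xy s.t. x + y <= 102 (multiplier lambda), x >= 0 (mu_x), y >= 0 (mu_y)
KKT stationarity: -y + lambda - mu_x = 0, -x + lambda - mu_y = 0, with lambda, mu_x, mu_y >= 0
Complementary slackness: lambda*(x + y - 102) = 0, mu_x*x = 0, mu_y*y = 0
If lambda = 0: y = -mu_x <= 0 and x = -mu_y <= 0 force x = y = 0 with f = 0; but x = y = 51 is feasible with f = -2601 < 0, so this is not the minimum. Hence lambda > 0 and x + y = 102.
Try x > 0, y > 0 (so mu_x = mu_y = 0): y = lambda, x = lambda => x = y = lambda
x + y = 102 => 2*lambda = 102 => lambda = 51
x* = y* = 51 > 0, consistent with mu_x = mu_y = 0.
(Any feasible point with x = 0 or y = 0 has f = 0 > -2601, so the minimum is not on those boundaries.)
min(-xy) = -2601 (i.e. max xy = 2601)
Multipliers: lambda = 51, mu_x = 0, mu_y = 0
Complementary slackness: lambda*(x + y - 102) = 51*(51 + 51 - 102) = 0, mu_x*x = 0*51 = 0, mu_y*y = 0*51 = 0. Satisfied.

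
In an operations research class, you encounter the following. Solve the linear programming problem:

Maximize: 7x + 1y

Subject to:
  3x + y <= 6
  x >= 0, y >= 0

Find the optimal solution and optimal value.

The feasible region has vertices at [(0, 0), (2, 0), (0, 6)].
Checking objective 7x + 1y at each vertex:
  (0, 0): 7*0 + 1*0 = 0
  (2, 0): 7*2 + 1*0 = 14
  (0, 6): 7*0 + 1*6 = 6
Maximum is 14 at (2, 0).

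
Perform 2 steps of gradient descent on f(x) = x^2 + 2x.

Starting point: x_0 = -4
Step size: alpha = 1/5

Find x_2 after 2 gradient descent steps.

f(x) = x^2 + 2x, f'(x) = 2x + (2)
Step 1: f'(-4) = -6, x_1 = -4 - 1/5 * -6 = -14/5
Step 2: f'(-14/5) = -18/5, x_2 = -14/5 - 1/5 * -18/5 = -52/25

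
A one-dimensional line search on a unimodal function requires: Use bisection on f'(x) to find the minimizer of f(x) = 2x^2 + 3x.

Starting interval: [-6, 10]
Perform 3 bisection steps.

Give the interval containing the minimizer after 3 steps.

Finding critical point of f(x) = 2x^2 + 3x using bisection on f'(x) = 4x + 3.
f'(x) = 0 when x = -3/4.
Starting interval: [-6, 10]
Step 1: mid = 2, f'(mid) = 11, new interval = [-6, 2]
Step 2: mid = -2, f'(mid) = -5, new interval = [-2, 2]
Step 3: mid = 0, f'(mid) = 3, new interval = [-2, 0]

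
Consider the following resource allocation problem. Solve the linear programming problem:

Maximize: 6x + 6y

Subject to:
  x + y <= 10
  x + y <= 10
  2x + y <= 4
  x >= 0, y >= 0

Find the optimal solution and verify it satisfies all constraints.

Feasible vertices: (0, 0), (0, 4), (2, 0)
Objective 6x + 6y at each vertex:
  (0, 0): 0
  (0, 4): 24
  (2, 0): 12
Maximum is 24 at (0, 4).
Verify constraints at (x, y) = (0, 4):
  1*0 + 1*4 = 4 <= 10
  1*0 + 1*4 = 4 <= 10
  2*0 + 1*4 = 4 <= 4 (active)
  x = 0 >= 0, y = 4 >= 0. All constraints satisfied.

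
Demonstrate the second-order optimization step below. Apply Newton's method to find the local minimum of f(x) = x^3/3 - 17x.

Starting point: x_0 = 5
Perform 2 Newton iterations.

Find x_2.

f(x) = x^3/3 - 17x
f'(x) = x^2 - 17, f''(x) = 2x
Newton update: x_{n+1} = x_n - (x_n^2 - 17)/(2*x_n)
Step 1: x_0 = 5, f'=8, f''=10, x_1 = 21/5
Step 2: x_1 = 21/5, f'=16/25, f''=42/5, x_2 = 433/105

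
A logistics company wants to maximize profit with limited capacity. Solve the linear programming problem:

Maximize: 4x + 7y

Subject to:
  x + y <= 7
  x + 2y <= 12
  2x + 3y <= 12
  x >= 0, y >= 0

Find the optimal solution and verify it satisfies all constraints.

Feasible vertices: (0, 0), (0, 4), (6, 0)
Objective 4x + 7y at each vertex:
  (0, 0): 0
  (0, 4): 28
  (6, 0): 24
Maximum is 28 at (0, 4).
Verify constraints at (x, y) = (0, 4):
  1*0 + 1*4 = 4 <= 7
  1*0 + 2*4 = 8 <= 12
  2*0 + 3*4 = 12 <= 12 (active)
  x = 0 >= 0, y = 4 >= 0. All constraints satisfied.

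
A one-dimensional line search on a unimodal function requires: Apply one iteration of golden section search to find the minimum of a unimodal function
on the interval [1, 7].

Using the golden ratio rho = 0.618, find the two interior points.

Golden section search on [1, 7].
Golden ratio rho = 0.618 (approx).
Interior points:
  x_1 = 1 + (1-0.618)*6 = 3.2920
  x_2 = 1 + 0.618*6 = 4.7080
Compare f(x_1) and f(x_2) to determine which subinterval to keep.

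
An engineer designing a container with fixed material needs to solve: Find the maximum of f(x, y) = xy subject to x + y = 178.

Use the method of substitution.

Substitute y = 178 - x into f(x,y) = xy:
g(x) = x(178 - x) = 178x - x^2
g'(x) = 178 - 2x = 0  =>  x = 89
y = 178 - 89 = 89
Maximum value = 89 * 89 = 7921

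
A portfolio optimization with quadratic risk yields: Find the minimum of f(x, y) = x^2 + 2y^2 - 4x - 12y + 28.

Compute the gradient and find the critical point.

f(x,y) = x^2 + 2y^2 - 4x - 12y + 28
df/dx = 2x + (-4) = 0  =>  x = 2
df/dy = 4y + (-12) = 0  =>  y = 3
f(2, 3) = 1*(2)^2 + 2*(3)^2 + -4*(2) + -12*(3) + 28 = 6
Hessian is diagonal with entries 2, 4 > 0, so this is a minimum.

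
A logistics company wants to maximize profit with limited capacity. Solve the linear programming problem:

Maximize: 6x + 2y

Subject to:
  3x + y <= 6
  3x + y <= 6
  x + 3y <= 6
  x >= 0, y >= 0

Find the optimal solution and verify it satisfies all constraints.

Feasible vertices: (0, 0), (0, 2), (3/2, 3/2), (2, 0)
Objective 6x + 2y at each vertex:
  (0, 0): 0
  (0, 2): 4
  (3/2, 3/2): 12
  (2, 0): 12
Maximum is 12 at (3/2, 3/2).
Verify constraints at (x, y) = (3/2, 3/2):
  3*(3/2) + 1*(3/2) = 6 <= 6 (active)
  3*(3/2) + 1*(3/2) = 6 <= 6 (active)
  1*(3/2) + 3*(3/2) = 6 <= 6 (active)
  x = 3/2 >= 0, y = 3/2 >= 0. All constraints satisfied.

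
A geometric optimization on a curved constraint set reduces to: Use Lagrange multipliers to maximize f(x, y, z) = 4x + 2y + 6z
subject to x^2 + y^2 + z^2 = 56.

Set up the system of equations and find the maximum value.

Lagrange conditions: 4 = 2*lambda*x, 2 = 2*lambda*y, 6 = 2*lambda*z
So x:4 = y:2 = z:6, i.e. x = 4t, y = 2t, z = 6t
Constraint: t^2*(4^2 + 2^2 + 6^2) = 56
  t^2 * 56 = 56  =>  t = sqrt(1)
Maximum = 4*4t + 2*2t + 6*6t = 56*sqrt(1) = 56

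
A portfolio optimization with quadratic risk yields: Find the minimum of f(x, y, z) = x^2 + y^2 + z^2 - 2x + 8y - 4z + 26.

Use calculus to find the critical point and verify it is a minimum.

f(x,y,z) = x^2 + y^2 + z^2 - 2x + 8y - 4z + 26
df/dx = 2x + (-2) = 0 => x = 1
df/dy = 2y + (8) = 0 => y = -4
df/dz = 2z + (-4) = 0 => z = 2
f(1,-4,2) = 1*(1)^2 + 1*(-4)^2 + 1*(2)^2 + -2*(1) + 8*(-4) + -4*(2) + 26 = 5
Hessian is diagonal with entries 2, 2, 2 > 0, confirmed minimum.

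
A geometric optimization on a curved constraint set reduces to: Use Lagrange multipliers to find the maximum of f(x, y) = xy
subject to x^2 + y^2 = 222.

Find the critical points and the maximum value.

Lagrange conditions: y = 2*lambda*x and x = 2*lambda*y
If x = 0 then y = 0, violating the constraint, so x, y != 0.
Dividing: y/x = x/y => x^2 = y^2 => y = x or y = -x
Constraint: 2x^2 = 222 => x^2 = 111 => x = +/-sqrt(111)
Critical points: (sqrt(111), sqrt(111)), (-sqrt(111), -sqrt(111)), (sqrt(111), -sqrt(111)), (-sqrt(111), sqrt(111))
  y = x:  xy = x^2 = 111  at (sqrt(111), sqrt(111)) and (-sqrt(111), -sqrt(111))
  y = -x: xy = -x^2 = -111 at (sqrt(111), -sqrt(111)) and (-sqrt(111), sqrt(111))
Maximum xy = 111 at (sqrt(111), sqrt(111)) and (-sqrt(111), -sqrt(111))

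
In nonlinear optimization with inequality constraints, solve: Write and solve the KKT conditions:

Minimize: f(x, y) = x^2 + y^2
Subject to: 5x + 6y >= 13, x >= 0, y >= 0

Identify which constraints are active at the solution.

KKT conditions for min x^2 + y^2 s.t. 5x + 6y >= 13, x >= 0, y >= 0:
Stationarity: 2x = mu*5 + mu_x, 2y = mu*6 + mu_y, with mu, mu_x, mu_y >= 0
Complementary slackness: mu*(5x + 6y - 13) = 0, mu_x*x = 0, mu_y*y = 0
(0, 0) is infeasible (5*0 + 6*0 < 13), so if mu = 0 stationarity would force x = mu_x/2 >= 0, y = mu_y/2 >= 0 with mu_x*x = mu_y*y = 0, i.e. x = y = 0: contradiction. Hence mu > 0 and 5x + 6y = 13 is active.
Try x > 0, y > 0 (so mu_x = mu_y = 0): x = 5*mu/2, y = 6*mu/2
Substitute: 5*(5*mu/2) + 6*(6*mu/2) = 13
  mu*61/2 = 13 => mu = 26/61
x* = 65/61 > 0, y* = 78/61 > 0, consistent with mu_x = mu_y = 0.
f is convex and the constraints are linear, so this KKT point is the global minimum.
f* = 169/61
Active constraints: 5x + 6y >= 13 (holds with equality, mu = 26/61 > 0); x >= 0 and y >= 0 are inactive (mu_x = mu_y = 0).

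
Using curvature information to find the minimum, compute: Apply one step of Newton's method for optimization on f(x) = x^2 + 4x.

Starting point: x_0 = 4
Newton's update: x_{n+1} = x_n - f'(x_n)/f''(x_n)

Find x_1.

f(x) = x^2 + 4x
f'(x) = 2x + (4), f''(x) = 2
Newton step: x_1 = x_0 - f'(x_0)/f''(x_0)
f'(4) = 12
x_1 = 4 - 12/2 = -2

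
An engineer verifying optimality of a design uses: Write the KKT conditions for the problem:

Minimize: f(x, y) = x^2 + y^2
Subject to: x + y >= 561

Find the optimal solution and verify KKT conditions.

KKT conditions for min x^2 + y^2 s.t. x + y >= 561:
Stationarity: 2x = mu, 2y = mu
So x = y = mu/2.
Complementary slackness: mu*(x + y - 561) = 0
Primal feasibility: x + y >= 561; dual feasibility: mu >= 0
If mu = 0 then x = y = 0, but 0 + 0 < 561 is infeasible, so the constraint is active.
Constraint active: x + y = 2*(mu/2) = 561 => mu = 561
x = y = 561/2, f = 314721/2
Verify: stationarity 2*(561/2) = 561 = mu; primal 561/2 + 561/2 = 561 >= 561; dual mu = 561 >= 0; complementary slackness 561*(561 - 561) = 0. All KKT conditions hold.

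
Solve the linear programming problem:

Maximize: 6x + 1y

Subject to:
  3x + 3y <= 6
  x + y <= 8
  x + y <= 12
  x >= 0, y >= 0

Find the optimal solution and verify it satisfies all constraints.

Feasible vertices: (0, 0), (0, 2), (2, 0)
Objective 6x + 1y at each vertex:
  (0, 0): 0
  (0, 2): 2
  (2, 0): 12
Maximum is 12 at (2, 0).
Verify constraints at (x, y) = (2, 0):
  3*2 + 3*0 = 6 <= 6 (active)
  1*2 + 1*0 = 2 <= 8
  1*2 + 1*0 = 2 <= 12
  x = 2 >= 0, y = 0 >= 0. All constraints satisfied.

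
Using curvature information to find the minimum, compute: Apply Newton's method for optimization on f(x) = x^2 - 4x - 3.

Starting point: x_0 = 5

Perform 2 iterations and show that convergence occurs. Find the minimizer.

f(x) = x^2 - 4x - 3, f'(x) = 2x + (-4), f''(x) = 2
Step 1: f'(5) = 6, x_1 = 5 - 6/2 = 2
Step 2: f'(2) = 0, x_2 = 2 (converged)
Newton's method converges in 1 step for quadratics.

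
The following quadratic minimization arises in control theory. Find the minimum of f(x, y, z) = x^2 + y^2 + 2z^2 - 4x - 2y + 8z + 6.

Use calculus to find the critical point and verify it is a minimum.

f(x,y,z) = x^2 + y^2 + 2z^2 - 4x - 2y + 8z + 6
df/dx = 2x + (-4) = 0 => x = 2
df/dy = 2y + (-2) = 0 => y = 1
df/dz = 4z + (8) = 0 => z = -2
f(2,1,-2) = 1*(2)^2 + 1*(1)^2 + 2*(-2)^2 + -4*(2) + -2*(1) + 8*(-2) + 6 = -7
Hessian is diagonal with entries 2, 2, 4 > 0, confirmed minimum.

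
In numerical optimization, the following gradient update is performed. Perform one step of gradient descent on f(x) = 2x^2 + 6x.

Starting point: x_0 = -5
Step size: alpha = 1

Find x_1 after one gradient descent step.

f(x) = 2x^2 + 6x
f'(x) = 4x + 6
f'(-5) = 4*-5 + (6) = -14
x_1 = x_0 - alpha * f'(x_0) = -5 - 1 * -14 = 9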